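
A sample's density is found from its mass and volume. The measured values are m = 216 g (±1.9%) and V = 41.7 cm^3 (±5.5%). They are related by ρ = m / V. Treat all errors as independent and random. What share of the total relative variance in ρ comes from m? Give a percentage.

10.7%

(δρ/ρ)² = (1·δm/m)² + (-1·δV/V)²
  m term: (1×0.0190)² = 0.000361
  V term: (-1×0.0550)² = 0.00303
Total = 0.00339. Share from m = 0.000361/0.00339 = 0.107.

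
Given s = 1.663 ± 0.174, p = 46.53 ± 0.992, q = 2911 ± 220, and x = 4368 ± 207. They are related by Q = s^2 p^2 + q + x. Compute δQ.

Let w = s^2·p^2 = 5988. δw/w = √((2·δs/s)² + (2·δp/p)²) = √(0.0438 + 0.00182) = 0.214, so δw = 1280.
Q = w + q + x: δQ = √(δw² + δq² + δx²) = √(1.64e+06 + 48400 + 42800) = 1310

1310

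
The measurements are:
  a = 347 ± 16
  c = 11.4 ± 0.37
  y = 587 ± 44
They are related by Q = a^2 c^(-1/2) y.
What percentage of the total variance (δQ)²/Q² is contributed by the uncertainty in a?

(δQ/Q)² = (2·δa/a)² + (−½·δc/c)² + (1·δy/y)²
  a term: (2×0.0461)² = 0.00850
  c term: (-0.5×0.0325)² = 0.000263
  y term: (1×0.0750)² = 0.00562
Total = 0.0144. Share from a = 0.00850/0.0144 = 0.591.

59.1%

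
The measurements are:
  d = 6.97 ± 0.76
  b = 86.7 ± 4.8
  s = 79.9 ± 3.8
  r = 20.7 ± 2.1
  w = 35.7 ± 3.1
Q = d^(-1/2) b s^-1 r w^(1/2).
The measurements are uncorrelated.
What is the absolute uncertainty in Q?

Products/powers → add relative errors in quadrature, weighted by exponent:
  (−½·δd/d)² = (-0.5×0.109)² = 0.00297;  (1·δb/b)² = (1×0.0554)² = 0.00307;  (-1·δs/s)² = (-1×0.0476)² = 0.00226;  (1·δr/r)² = (1×0.101)² = 0.0103;  (½·δw/w)² = (0.5×0.0868)² = 0.00189
δQ/Q = √(0.0205) = 0.143
Q = 50.8, so δQ = 0.143 × 50.8 = 7.27.

7.27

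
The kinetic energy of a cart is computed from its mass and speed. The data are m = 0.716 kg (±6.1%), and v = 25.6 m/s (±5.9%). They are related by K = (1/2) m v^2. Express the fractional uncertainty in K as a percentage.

13.3%

Since K is a product/quotient, work with relative uncertainties:
  (1·δm/m)² = (1×0.0610)² = 0.00372;  (2·δv/v)² = (2×0.0590)² = 0.0139
δK/K = √(0.0176) = 0.133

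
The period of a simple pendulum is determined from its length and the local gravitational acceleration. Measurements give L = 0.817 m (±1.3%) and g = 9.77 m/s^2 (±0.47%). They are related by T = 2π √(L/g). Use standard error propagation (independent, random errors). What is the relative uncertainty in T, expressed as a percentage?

For a monomial T ∝ L^(1/2), g^(-1/2), fractional errors add in quadrature:
  (½·δL/L)² = (0.5×0.0130)² = 4.23e-05;  (−½·δg/g)² = (-0.5×0.00470)² = 5.52e-06
δT/T = √(4.78e-05) = 0.00691

0.691%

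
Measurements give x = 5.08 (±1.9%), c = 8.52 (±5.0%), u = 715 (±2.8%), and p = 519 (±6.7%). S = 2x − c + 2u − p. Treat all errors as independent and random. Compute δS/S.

0.0581

Sums and differences: (δS)² = Σ (cᵢ δxᵢ)².
  (2·δx)² = 0.0373;  (δc)² = 0.181;  (2·δu)² = 1600;  (δp)² = 1210
δS = √(2810) = 53.0
S = 913, so δS/S = 53.0/913 = 0.0581.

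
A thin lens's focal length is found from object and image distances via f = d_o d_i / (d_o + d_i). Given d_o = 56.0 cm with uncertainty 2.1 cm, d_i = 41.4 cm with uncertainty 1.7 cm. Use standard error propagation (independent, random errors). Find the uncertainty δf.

∂f/∂d_o = (d_i/(d_o+d_i))² = 0.181;  ∂f/∂d_i = (d_o/(d_o+d_i))² = 0.331
δf = √((∂f/∂d_o · δd_o)² + (∂f/∂d_i · δd_i)²) = √(0.144 + 0.316) = 0.678 cm

0.678 cm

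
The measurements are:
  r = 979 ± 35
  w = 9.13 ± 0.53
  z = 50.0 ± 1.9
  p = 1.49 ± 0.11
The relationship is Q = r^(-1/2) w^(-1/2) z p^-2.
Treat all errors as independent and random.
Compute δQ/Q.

Products/powers → add relative errors in quadrature, weighted by exponent:
  (−½·δr/r)² = (-0.5×0.0358)² = 0.000320;  (−½·δw/w)² = (-0.5×0.0581)² = 0.000842;  (1·δz/z)² = (1×0.0380)² = 0.00144;  (-2·δp/p)² = (-2×0.0738)² = 0.0218
δQ/Q = √(0.0244) = 0.156

0.156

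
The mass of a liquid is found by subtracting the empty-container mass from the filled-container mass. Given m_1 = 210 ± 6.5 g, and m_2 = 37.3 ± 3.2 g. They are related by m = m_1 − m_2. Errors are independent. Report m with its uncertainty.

For a sum/difference, combine absolute errors in quadrature:
  (δm_1)² = 42.2;  (δm_2)² = 10.2
δm = √(52.5) = 7.24 g
m = 173 g.

173 ± 7.24 g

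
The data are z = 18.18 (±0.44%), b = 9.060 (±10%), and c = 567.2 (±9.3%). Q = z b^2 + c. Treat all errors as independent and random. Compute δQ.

303

Let p = z·b^2 = 1492. δp/p = √((1·δz/z)² + (2·δb/b)²) = √(1.94e-05 + 0.0400) = 0.200, so δp = 299.
Q = p + c: δQ = √(δp² + δc²) = √(89100 + 2780) = 303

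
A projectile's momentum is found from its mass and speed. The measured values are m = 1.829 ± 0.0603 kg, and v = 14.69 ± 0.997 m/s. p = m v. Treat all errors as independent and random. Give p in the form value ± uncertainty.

26.87 ± 2.03 kg·m/s

Relative error in a monomial: (δp/p)² = Σ (nᵢ · δxᵢ/xᵢ)².
  (1·δm/m)² = (1×0.0330)² = 0.00109;  (1·δv/v)² = (1×0.0679)² = 0.00461
δp/p = √(0.00569) = 0.0755
p = 26.87 kg·m/s, so δp = 0.0755 × 26.87 = 2.03 kg·m/s.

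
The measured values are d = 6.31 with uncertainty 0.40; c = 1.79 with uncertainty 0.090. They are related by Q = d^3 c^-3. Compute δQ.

10.6

Since Q is a product/quotient, work with relative uncertainties:
  (3·δd/d)² = (3×0.0634)² = 0.0362;  (-3·δc/c)² = (-3×0.0503)² = 0.0228
δQ/Q = √(0.0589) = 0.243
Q = 43.8, so δQ = 0.243 × 43.8 = 10.6.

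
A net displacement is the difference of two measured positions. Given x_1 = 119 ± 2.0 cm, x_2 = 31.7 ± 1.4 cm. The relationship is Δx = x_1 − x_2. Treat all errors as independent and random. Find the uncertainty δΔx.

2.44 cm

For a sum/difference, combine absolute errors in quadrature:
  (δx_1)² = 4.00;  (δx_2)² = 1.96
δΔx = √(5.96) = 2.44 cm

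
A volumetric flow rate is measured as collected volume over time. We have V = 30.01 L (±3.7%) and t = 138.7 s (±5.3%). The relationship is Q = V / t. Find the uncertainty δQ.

For a monomial Q ∝ V, t^-1, fractional errors add in quadrature:
  (1·δV/V)² = (1×0.0370)² = 0.00137;  (-1·δt/t)² = (-1×0.0530)² = 0.00281
δQ/Q = √(0.00418) = 0.0646
Q = 0.2164 L/s, so δQ = 0.0646 × 0.2164 = 0.0140 L/s.

0.0140 L/s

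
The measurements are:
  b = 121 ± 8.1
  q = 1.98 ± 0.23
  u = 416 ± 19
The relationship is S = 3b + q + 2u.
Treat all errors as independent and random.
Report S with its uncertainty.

For a sum/difference, combine absolute errors in quadrature:
  (3·δb)² = 590;  (δq)² = 0.0529;  (2·δu)² = 1440
δS = √(2030) = 45.1
S = 1200.

1200 ± 45.1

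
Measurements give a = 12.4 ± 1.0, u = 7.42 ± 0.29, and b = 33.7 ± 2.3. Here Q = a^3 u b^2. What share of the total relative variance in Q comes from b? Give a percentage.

(δQ/Q)² = (3·δa/a)² + (1·δu/u)² + (2·δb/b)²
  a term: (3×0.0806)² = 0.0585
  u term: (1×0.0391)² = 0.00153
  b term: (2×0.0682)² = 0.0186
Total = 0.0787. Share from b = 0.0186/0.0787 = 0.237.

23.7%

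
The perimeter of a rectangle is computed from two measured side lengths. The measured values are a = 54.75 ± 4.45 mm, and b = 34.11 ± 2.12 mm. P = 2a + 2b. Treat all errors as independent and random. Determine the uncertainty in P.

9.86 mm

Absolute uncertainties add in quadrature for a linear combination:
  (2·δa)² = 79.2;  (2·δb)² = 18.0
δP = √(97.2) = 9.86 mm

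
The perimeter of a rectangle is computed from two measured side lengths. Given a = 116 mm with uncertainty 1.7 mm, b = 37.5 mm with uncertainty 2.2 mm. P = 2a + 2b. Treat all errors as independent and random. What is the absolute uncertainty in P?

5.56 mm

For a sum/difference, combine absolute errors in quadrature:
  (2·δa)² = 11.6;  (2·δb)² = 19.4
δP = √(30.9) = 5.56 mm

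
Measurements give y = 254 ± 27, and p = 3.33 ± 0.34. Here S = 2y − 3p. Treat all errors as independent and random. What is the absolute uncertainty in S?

54.0

Sums and differences: (δS)² = Σ (cᵢ δxᵢ)².
  (2·δy)² = 2920;  (3·δp)² = 1.04
δS = √(2920) = 54.0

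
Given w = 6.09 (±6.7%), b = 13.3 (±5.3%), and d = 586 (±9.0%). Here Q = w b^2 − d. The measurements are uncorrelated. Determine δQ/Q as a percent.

29.5%

Let p = w·b^2 = 1080. δp/p = √((1·δw/w)² + (2·δb/b)²) = √(0.00449 + 0.0112) = 0.125, so δp = 135.
Q = p − d: δQ = √(δp² + δd²) = √(18200 + 2780) = 145
Q = 491, so δQ/Q = 145/491 = 0.295.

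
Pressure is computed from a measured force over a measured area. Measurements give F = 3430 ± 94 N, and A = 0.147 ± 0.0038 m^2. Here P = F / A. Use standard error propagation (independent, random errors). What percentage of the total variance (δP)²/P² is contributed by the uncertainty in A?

47.1%

(δP/P)² = (1·δF/F)² + (-1·δA/A)²
  F term: (1×0.0274)² = 0.000751
  A term: (-1×0.0259)² = 0.000668
Total = 0.00142. Share from A = 0.000668/0.00142 = 0.471.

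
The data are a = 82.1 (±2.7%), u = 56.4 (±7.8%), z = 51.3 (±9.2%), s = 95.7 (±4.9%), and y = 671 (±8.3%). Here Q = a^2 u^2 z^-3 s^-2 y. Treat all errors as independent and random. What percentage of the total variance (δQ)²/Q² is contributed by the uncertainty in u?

20.3%

(δQ/Q)² = (2·δa/a)² + (2·δu/u)² + (-3·δz/z)² + (-2·δs/s)² + (1·δy/y)²
  a term: (2×0.0270)² = 0.00292
  u term: (2×0.0780)² = 0.0243
  z term: (-3×0.0920)² = 0.0762
  s term: (-2×0.0490)² = 0.00960
  y term: (1×0.0830)² = 0.00689
Total = 0.120. Share from u = 0.0243/0.120 = 0.203.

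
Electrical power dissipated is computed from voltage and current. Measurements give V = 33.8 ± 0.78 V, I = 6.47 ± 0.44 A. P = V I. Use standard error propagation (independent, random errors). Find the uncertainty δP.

Since P is a product/quotient, work with relative uncertainties:
  (1·δV/V)² = (1×0.0231)² = 0.000533;  (1·δI/I)² = (1×0.0680)² = 0.00462
δP/P = √(0.00516) = 0.0718
P = 219 W, so δP = 0.0718 × 219 = 15.7 W.

15.7 W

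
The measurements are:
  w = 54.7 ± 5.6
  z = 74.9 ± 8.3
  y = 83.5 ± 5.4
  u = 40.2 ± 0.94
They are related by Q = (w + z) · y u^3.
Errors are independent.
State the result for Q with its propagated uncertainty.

Let h = w + z = 130. δh = √(δw² + δz²) = √(31.4 + 68.9) = 10.0, so δh/h = 0.0773.
Q is then a monomial in h, y, u:
δQ/Q = √((δh/h)² + (1·δy/y)² + (3·δu/u)²) = √(0.00597 + 0.00418 + 0.00492) = 0.123
Q = 7.03e+08, so δQ = 0.123 × 7.03e+08 = 8.63e+07.

(7.03 ± 0.863) × 10^8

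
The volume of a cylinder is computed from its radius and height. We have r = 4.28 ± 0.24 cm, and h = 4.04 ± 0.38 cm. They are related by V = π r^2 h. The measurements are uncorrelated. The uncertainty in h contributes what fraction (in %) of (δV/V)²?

(δV/V)² = (2·δr/r)² + (1·δh/h)²
  r term: (2×0.0561)² = 0.0126
  h term: (1×0.0941)² = 0.00885
Total = 0.0214. Share from h = 0.00885/0.0214 = 0.413.

41.3%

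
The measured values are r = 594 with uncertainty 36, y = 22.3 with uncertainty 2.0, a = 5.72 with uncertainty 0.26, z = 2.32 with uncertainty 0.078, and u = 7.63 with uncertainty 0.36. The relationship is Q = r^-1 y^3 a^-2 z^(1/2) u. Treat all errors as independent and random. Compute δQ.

1.95

Q is a product of powers, so relative uncertainties combine in quadrature:
  (-1·δr/r)² = (-1×0.0606)² = 0.00367;  (3·δy/y)² = (3×0.0897)² = 0.0724;  (-2·δa/a)² = (-2×0.0455)² = 0.00826;  (½·δz/z)² = (0.5×0.0336)² = 0.000283;  (1·δu/u)² = (1×0.0472)² = 0.00223
δQ/Q = √(0.0868) = 0.295
Q = 6.63, so δQ = 0.295 × 6.63 = 1.95.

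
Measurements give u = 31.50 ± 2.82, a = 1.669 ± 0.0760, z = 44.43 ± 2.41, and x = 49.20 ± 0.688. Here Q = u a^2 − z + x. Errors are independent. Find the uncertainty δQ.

11.5

Let p = u·a^2 = 87.75. δp/p = √((1·δu/u)² + (2·δa/a)²) = √(0.00801 + 0.00829) = 0.128, so δp = 11.2.
Q = p − z + x: δQ = √(δp² + δz² + δx²) = √(126 + 5.81 + 0.473) = 11.5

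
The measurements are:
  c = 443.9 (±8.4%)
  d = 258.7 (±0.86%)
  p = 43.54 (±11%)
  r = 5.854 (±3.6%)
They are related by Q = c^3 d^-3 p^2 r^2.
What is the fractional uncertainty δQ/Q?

0.343

Products/powers → add relative errors in quadrature, weighted by exponent:
  (3·δc/c)² = (3×0.0840)² = 0.0635;  (-3·δd/d)² = (-3×0.00860)² = 0.000666;  (2·δp/p)² = (2×0.110)² = 0.0484;  (2·δr/r)² = (2×0.0360)² = 0.00518
δQ/Q = √(0.118) = 0.343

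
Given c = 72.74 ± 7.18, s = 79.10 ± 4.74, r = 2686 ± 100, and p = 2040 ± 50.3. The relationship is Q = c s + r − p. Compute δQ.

674

Let w = c·s = 5754. δw/w = √((1·δc/c)² + (1·δs/s)²) = √(0.00974 + 0.00359) = 0.115, so δw = 664.
Q = w + r − p: δQ = √(δw² + δr² + δp²) = √(4.41e+05 + 10000 + 2530) = 674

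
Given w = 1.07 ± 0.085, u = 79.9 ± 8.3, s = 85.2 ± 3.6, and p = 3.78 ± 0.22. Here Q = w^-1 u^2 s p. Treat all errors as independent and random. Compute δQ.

4.49e+05

Since Q is a product/quotient, work with relative uncertainties:
  (-1·δw/w)² = (-1×0.0794)² = 0.00631;  (2·δu/u)² = (2×0.104)² = 0.0432;  (1·δs/s)² = (1×0.0423)² = 0.00179;  (1·δp/p)² = (1×0.0582)² = 0.00339
δQ/Q = √(0.0546) = 0.234
Q = 1.92e+06, so δQ = 0.234 × 1.92e+06 = 4.49e+05.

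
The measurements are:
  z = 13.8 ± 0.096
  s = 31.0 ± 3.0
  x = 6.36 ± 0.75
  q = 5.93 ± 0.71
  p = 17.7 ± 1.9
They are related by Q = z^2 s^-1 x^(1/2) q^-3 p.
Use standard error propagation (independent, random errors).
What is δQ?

For a monomial Q ∝ z^2, s^-1, x^(1/2), q^-3, p, fractional errors add in quadrature:
  (2·δz/z)² = (2×0.00696)² = 0.000194;  (-1·δs/s)² = (-1×0.0968)² = 0.00937;  (½·δx/x)² = (0.5×0.118)² = 0.00348;  (-3·δq/q)² = (-3×0.120)² = 0.129;  (1·δp/p)² = (1×0.107)² = 0.0115
δQ/Q = √(0.154) = 0.392
Q = 1.32, so δQ = 0.392 × 1.32 = 0.515.

0.515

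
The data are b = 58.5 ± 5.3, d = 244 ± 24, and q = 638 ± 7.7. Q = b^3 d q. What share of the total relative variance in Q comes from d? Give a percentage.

11.6%

(δQ/Q)² = (3·δb/b)² + (1·δd/d)² + (1·δq/q)²
  b term: (3×0.0906)² = 0.0739
  d term: (1×0.0984)² = 0.00967
  q term: (1×0.0121)² = 0.000146
Total = 0.0837. Share from d = 0.00967/0.0837 = 0.116.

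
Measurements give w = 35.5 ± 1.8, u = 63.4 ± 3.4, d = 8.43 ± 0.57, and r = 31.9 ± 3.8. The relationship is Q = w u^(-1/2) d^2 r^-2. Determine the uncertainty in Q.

0.0871

Relative error in a monomial: (δQ/Q)² = Σ (nᵢ · δxᵢ/xᵢ)².
  (1·δw/w)² = (1×0.0507)² = 0.00257;  (−½·δu/u)² = (-0.5×0.0536)² = 0.000719;  (2·δd/d)² = (2×0.0676)² = 0.0183;  (-2·δr/r)² = (-2×0.119)² = 0.0568
δQ/Q = √(0.0783) = 0.280
Q = 0.311, so δQ = 0.280 × 0.311 = 0.0871.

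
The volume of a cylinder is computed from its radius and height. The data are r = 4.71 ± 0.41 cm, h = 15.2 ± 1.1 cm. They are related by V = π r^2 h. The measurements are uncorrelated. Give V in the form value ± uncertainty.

Relative error in a monomial: (δV/V)² = Σ (nᵢ · δxᵢ/xᵢ)².
  (2·δr/r)² = (2×0.0870)² = 0.0303;  (1·δh/h)² = (1×0.0724)² = 0.00524
δV/V = √(0.0355) = 0.189
V = 1060 cm^3, so δV = 0.189 × 1060 = 200 cm^3.

1060 ± 200 cm^3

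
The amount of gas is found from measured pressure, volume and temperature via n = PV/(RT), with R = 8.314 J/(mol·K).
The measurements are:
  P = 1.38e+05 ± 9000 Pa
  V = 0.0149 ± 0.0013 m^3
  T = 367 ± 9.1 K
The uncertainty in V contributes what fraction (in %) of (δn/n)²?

(δn/n)² = (1·δP/P)² + (1·δV/V)² + (-1·δT/T)²
  P term: (1×0.0652)² = 0.00425
  V term: (1×0.0872)² = 0.00761
  T term: (-1×0.0248)² = 0.000615
Total = 0.0125. Share from V = 0.00761/0.0125 = 0.610.

61.0%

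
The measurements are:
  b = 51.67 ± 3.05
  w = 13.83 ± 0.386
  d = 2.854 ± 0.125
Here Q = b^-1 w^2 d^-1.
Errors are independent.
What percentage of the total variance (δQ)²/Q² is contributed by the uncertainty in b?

40.9%

(δQ/Q)² = (-1·δb/b)² + (2·δw/w)² + (-1·δd/d)²
  b term: (-1×0.0590)² = 0.00348
  w term: (2×0.0279)² = 0.00312
  d term: (-1×0.0438)² = 0.00192
Total = 0.00852. Share from b = 0.00348/0.00852 = 0.409.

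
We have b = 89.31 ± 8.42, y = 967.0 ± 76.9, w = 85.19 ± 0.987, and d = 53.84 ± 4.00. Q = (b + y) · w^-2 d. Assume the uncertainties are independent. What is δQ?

Let u = b + y = 1056. δu = √(δb² + δy²) = √(70.9 + 5910) = 77.4, so δu/u = 0.0732.
Q is then a monomial in u, w, d:
δQ/Q = √((δu/u)² + (-2·δw/w)² + (1·δd/d)²) = √(0.00536 + 0.000537 + 0.00552) = 0.107
Q = 7.836, so δQ = 0.107 × 7.836 = 0.837.

0.837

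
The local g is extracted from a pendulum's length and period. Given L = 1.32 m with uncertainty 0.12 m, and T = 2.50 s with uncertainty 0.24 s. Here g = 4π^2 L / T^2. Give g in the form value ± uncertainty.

Relative error in a monomial: (δg/g)² = Σ (nᵢ · δxᵢ/xᵢ)².
  (1·δL/L)² = (1×0.0909)² = 0.00826;  (-2·δT/T)² = (-2×0.0960)² = 0.0369
δg/g = √(0.0451) = 0.212
g = 8.34 m/s^2, so δg = 0.212 × 8.34 = 1.77 m/s^2.

8.34 ± 1.77 m/s^2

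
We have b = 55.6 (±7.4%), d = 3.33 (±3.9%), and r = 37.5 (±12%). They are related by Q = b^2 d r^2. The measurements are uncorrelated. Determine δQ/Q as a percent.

28.5%

Products/powers → add relative errors in quadrature, weighted by exponent:
  (2·δb/b)² = (2×0.0740)² = 0.0219;  (1·δd/d)² = (1×0.0390)² = 0.00152;  (2·δr/r)² = (2×0.120)² = 0.0576
δQ/Q = √(0.0810) = 0.285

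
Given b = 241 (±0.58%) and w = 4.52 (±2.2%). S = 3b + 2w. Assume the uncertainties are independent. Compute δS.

S is a linear combination, so absolute uncertainties add in quadrature:
  (3·δb)² = 17.6;  (2·δw)² = 0.0396
δS = √(17.6) = 4.20

4.20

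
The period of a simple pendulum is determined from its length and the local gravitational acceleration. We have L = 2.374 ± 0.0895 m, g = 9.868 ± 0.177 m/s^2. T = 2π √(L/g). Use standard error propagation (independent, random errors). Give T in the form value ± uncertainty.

T is a product of powers, so relative uncertainties combine in quadrature:
  (½·δL/L)² = (0.5×0.0377)² = 0.000355;  (−½·δg/g)² = (-0.5×0.0179)² = 8.04e-05
δT/T = √(0.000436) = 0.0209
T = 3.082 s, so δT = 0.0209 × 3.082 = 0.0643 s.

3.082 ± 0.0643 s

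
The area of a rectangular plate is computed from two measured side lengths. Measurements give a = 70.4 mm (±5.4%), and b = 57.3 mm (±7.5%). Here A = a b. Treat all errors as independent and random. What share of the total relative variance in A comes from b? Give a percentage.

65.9%

(δA/A)² = (1·δa/a)² + (1·δb/b)²
  a term: (1×0.0540)² = 0.00292
  b term: (1×0.0750)² = 0.00562
Total = 0.00854. Share from b = 0.00562/0.00854 = 0.659.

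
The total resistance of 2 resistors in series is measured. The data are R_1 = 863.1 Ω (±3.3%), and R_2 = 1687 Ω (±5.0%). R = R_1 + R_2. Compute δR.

89.0 Ω

Each term contributes (cᵢ δxᵢ)² to (δR)²:
  (δR_1)² = 811;  (δR_2)² = 7110
δR = √(7930) = 89.0 Ω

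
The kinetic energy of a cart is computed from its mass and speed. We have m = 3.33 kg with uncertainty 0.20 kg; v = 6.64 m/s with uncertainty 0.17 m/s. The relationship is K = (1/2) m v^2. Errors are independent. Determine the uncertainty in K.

5.79 J

K is a product of powers, so relative uncertainties combine in quadrature:
  (1·δm/m)² = (1×0.0601)² = 0.00361;  (2·δv/v)² = (2×0.0256)² = 0.00262
δK/K = √(0.00623) = 0.0789
K = 73.4 J, so δK = 0.0789 × 73.4 = 5.79 J.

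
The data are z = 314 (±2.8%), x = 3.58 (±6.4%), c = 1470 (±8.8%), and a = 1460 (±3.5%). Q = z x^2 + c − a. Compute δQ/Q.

Let p = z·x^2 = 4020. δp/p = √((1·δz/z)² + (2·δx/x)²) = √(0.000784 + 0.0164) = 0.131, so δp = 527.
Q = p + c − a: δQ = √(δp² + δc² + δa²) = √(2.78e+05 + 16700 + 2610) = 545
Q = 4030, so δQ/Q = 545/4030 = 0.135.

0.135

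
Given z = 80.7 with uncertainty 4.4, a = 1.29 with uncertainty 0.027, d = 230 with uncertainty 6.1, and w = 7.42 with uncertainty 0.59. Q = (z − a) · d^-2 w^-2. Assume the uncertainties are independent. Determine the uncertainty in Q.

4.81e-06

Let u = z − a = 79.4. δu = √(δz² + δa²) = √(19.4 + 0.000729) = 4.40, so δu/u = 0.0554.
Q is then a monomial in u, d, w:
δQ/Q = √((δu/u)² + (-2·δd/d)² + (-2·δw/w)²) = √(0.00307 + 0.00281 + 0.0253) = 0.177
Q = 2.73e-05, so δQ = 0.177 × 2.73e-05 = 4.81e-06.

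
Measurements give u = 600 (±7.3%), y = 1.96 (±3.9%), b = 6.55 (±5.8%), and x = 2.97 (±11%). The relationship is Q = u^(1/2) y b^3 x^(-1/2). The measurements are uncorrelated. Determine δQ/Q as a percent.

19.0%

Products/powers → add relative errors in quadrature, weighted by exponent:
  (½·δu/u)² = (0.5×0.0730)² = 0.00133;  (1·δy/y)² = (1×0.0390)² = 0.00152;  (3·δb/b)² = (3×0.0580)² = 0.0303;  (−½·δx/x)² = (-0.5×0.110)² = 0.00303
δQ/Q = √(0.0362) = 0.190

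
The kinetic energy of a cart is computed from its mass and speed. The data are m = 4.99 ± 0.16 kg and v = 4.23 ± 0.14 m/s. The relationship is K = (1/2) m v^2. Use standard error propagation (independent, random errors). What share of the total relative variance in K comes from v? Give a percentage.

81.0%

(δK/K)² = (1·δm/m)² + (2·δv/v)²
  m term: (1×0.0321)² = 0.00103
  v term: (2×0.0331)² = 0.00438
Total = 0.00541. Share from v = 0.00438/0.00541 = 0.810.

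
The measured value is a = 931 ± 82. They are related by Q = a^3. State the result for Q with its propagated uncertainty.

(8.07 ± 2.13) × 10^8

Q ∝ a^3, so δQ/Q = |3| · δa/a = 3 × 0.0881 = 0.264.
Q = 8.07e+08, so δQ = 0.264 × 8.07e+08 = 2.13e+08.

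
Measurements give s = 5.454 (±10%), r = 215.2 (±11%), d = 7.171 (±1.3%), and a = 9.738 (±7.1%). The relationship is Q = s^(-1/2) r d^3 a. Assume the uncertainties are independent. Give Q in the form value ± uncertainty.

Products/powers → add relative errors in quadrature, weighted by exponent:
  (−½·δs/s)² = (-0.5×0.100)² = 0.00250;  (1·δr/r)² = (1×0.110)² = 0.0121;  (3·δd/d)² = (3×0.0130)² = 0.00152;  (1·δa/a)² = (1×0.0710)² = 0.00504
δQ/Q = √(0.0212) = 0.145
Q = 330900, so δQ = 0.145 × 330900 = 48100.

330900 ± 48100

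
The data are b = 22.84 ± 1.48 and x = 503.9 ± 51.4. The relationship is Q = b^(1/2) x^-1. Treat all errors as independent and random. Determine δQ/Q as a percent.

10.7%

For a monomial Q ∝ b^(1/2), x^-1, fractional errors add in quadrature:
  (½·δb/b)² = (0.5×0.0648)² = 0.00105;  (-1·δx/x)² = (-1×0.102)² = 0.0104
δQ/Q = √(0.0115) = 0.107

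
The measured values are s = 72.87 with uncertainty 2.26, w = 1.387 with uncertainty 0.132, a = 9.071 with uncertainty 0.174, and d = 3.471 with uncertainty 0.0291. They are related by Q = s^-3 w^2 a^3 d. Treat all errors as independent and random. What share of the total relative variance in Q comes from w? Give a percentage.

75.1%

(δQ/Q)² = (-3·δs/s)² + (2·δw/w)² + (3·δa/a)² + (1·δd/d)²
  s term: (-3×0.0310)² = 0.00866
  w term: (2×0.0952)² = 0.0362
  a term: (3×0.0192)² = 0.00331
  d term: (1×0.00838)² = 7.03e-05
Total = 0.0483. Share from w = 0.0362/0.0483 = 0.751.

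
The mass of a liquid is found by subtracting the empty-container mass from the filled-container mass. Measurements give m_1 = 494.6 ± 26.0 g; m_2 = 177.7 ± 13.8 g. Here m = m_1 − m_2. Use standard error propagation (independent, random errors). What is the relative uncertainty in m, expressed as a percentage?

9.29%

For a sum/difference, combine absolute errors in quadrature:
  (δm_1)² = 676;  (δm_2)² = 190
δm = √(866) = 29.4 g
m = 316.9 g, so δm/m = 29.4/316.9 = 0.0929.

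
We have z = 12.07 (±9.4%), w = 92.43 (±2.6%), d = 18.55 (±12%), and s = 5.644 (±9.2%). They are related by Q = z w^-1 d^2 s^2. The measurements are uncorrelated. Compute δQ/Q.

0.318

Relative error in a monomial: (δQ/Q)² = Σ (nᵢ · δxᵢ/xᵢ)².
  (1·δz/z)² = (1×0.0940)² = 0.00884;  (-1·δw/w)² = (-1×0.0260)² = 0.000676;  (2·δd/d)² = (2×0.120)² = 0.0576;  (2·δs/s)² = (2×0.0920)² = 0.0339
δQ/Q = √(0.101) = 0.318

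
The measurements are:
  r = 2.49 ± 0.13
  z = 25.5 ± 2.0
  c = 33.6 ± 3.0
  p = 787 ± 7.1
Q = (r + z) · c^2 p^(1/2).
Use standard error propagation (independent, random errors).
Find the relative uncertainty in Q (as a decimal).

Let u = r + z = 28.0. δu = √(δr² + δz²) = √(0.0169 + 4.00) = 2.00, so δu/u = 0.0716.
Q is then a monomial in u, c, p:
δQ/Q = √((δu/u)² + (2·δc/c)² + (½·δp/p)²) = √(0.00513 + 0.0319 + 2.03e-05) = 0.192

0.192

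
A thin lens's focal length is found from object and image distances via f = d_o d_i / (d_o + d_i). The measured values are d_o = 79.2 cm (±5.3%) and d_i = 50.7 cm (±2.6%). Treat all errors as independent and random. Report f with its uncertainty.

30.9 ± 0.806 cm

∂f/∂d_o = (d_i/(d_o+d_i))² = 0.152;  ∂f/∂d_i = (d_o/(d_o+d_i))² = 0.372
δf = √((∂f/∂d_o · δd_o)² + (∂f/∂d_i · δd_i)²) = √(0.409 + 0.240) = 0.806 cm
f = 30.9 cm.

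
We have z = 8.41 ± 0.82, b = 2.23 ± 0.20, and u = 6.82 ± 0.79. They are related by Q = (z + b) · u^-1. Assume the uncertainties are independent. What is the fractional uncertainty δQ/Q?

0.140

Let w = z + b = 10.6. δw = √(δz² + δb²) = √(0.672 + 0.0400) = 0.844, so δw/w = 0.0793.
Q is then a monomial in w, u:
δQ/Q = √((δw/w)² + (-1·δu/u)²) = √(0.00629 + 0.0134) = 0.140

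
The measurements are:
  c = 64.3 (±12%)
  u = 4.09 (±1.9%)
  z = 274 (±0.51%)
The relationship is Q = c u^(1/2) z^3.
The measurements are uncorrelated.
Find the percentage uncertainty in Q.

Since Q is a product/quotient, work with relative uncertainties:
  (1·δc/c)² = (1×0.120)² = 0.0144;  (½·δu/u)² = (0.5×0.0190)² = 9.02e-05;  (3·δz/z)² = (3×0.00510)² = 0.000234
δQ/Q = √(0.0147) = 0.121

12.1%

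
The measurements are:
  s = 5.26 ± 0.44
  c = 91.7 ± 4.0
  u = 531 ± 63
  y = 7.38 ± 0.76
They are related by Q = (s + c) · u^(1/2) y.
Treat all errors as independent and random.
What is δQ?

2080

Let w = s + c = 97.0. δw = √(δs² + δc²) = √(0.194 + 16.0) = 4.02, so δw/w = 0.0415.
Q is then a monomial in w, u, y:
δQ/Q = √((δw/w)² + (½·δu/u)² + (1·δy/y)²) = √(0.00172 + 0.00352 + 0.0106) = 0.126
Q = 16500, so δQ = 0.126 × 16500 = 2080.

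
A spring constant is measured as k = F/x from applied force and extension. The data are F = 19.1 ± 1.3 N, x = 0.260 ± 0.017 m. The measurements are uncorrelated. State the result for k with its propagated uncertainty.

73.5 ± 6.93 N/m

k is a product of powers, so relative uncertainties combine in quadrature:
  (1·δF/F)² = (1×0.0681)² = 0.00463;  (-1·δx/x)² = (-1×0.0654)² = 0.00428
δk/k = √(0.00891) = 0.0944
k = 73.5 N/m, so δk = 0.0944 × 73.5 = 6.93 N/m.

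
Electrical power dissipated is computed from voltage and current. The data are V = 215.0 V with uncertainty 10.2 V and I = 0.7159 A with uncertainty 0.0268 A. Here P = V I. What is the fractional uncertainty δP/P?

0.0604

For a monomial P ∝ V, I, fractional errors add in quadrature:
  (1·δV/V)² = (1×0.0474)² = 0.00225;  (1·δI/I)² = (1×0.0374)² = 0.00140
δP/P = √(0.00365) = 0.0604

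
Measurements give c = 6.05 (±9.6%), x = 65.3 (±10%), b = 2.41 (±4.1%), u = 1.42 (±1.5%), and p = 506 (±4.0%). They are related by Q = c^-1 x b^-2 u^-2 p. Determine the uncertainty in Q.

Relative error in a monomial: (δQ/Q)² = Σ (nᵢ · δxᵢ/xᵢ)².
  (-1·δc/c)² = (-1×0.0960)² = 0.00922;  (1·δx/x)² = (1×0.100)² = 0.0100;  (-2·δb/b)² = (-2×0.0410)² = 0.00672;  (-2·δu/u)² = (-2×0.0150)² = 0.000900;  (1·δp/p)² = (1×0.0400)² = 0.00160
δQ/Q = √(0.0284) = 0.169
Q = 466, so δQ = 0.169 × 466 = 78.6.

78.6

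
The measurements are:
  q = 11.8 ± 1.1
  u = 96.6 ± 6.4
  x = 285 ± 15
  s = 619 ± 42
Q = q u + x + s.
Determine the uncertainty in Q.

Let p = q·u = 1140. δp/p = √((1·δq/q)² + (1·δu/u)²) = √(0.00869 + 0.00439) = 0.114, so δp = 130.
Q = p + x + s: δQ = √(δp² + δx² + δs²) = √(17000 + 225 + 1760) = 138

138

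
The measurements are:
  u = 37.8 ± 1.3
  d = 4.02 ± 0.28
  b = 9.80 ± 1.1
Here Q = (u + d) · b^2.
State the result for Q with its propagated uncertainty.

4020 ± 911

Let w = u + d = 41.8. δw = √(δu² + δd²) = √(1.69 + 0.0784) = 1.33, so δw/w = 0.0318.
Q is then a monomial in w, b:
δQ/Q = √((δw/w)² + (2·δb/b)²) = √(0.00101 + 0.0504) = 0.227
Q = 4020, so δQ = 0.227 × 4020 = 911.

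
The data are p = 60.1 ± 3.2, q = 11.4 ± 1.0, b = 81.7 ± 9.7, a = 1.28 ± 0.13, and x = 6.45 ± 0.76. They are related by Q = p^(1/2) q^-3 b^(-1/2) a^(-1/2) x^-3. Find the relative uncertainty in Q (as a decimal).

0.448

Each factor contributes (exponent × relative error)² to (δQ/Q)²:
  (½·δp/p)² = (0.5×0.0532)² = 0.000709;  (-3·δq/q)² = (-3×0.0877)² = 0.0693;  (−½·δb/b)² = (-0.5×0.119)² = 0.00352;  (−½·δa/a)² = (-0.5×0.102)² = 0.00258;  (-3·δx/x)² = (-3×0.118)² = 0.125
δQ/Q = √(0.201) = 0.448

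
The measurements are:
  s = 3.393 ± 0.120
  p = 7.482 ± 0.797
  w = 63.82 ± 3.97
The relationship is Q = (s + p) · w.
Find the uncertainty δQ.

Let u = s + p = 10.88. δu = √(δs² + δp²) = √(0.0144 + 0.635) = 0.806, so δu/u = 0.0741.
Q is then a monomial in u, w:
δQ/Q = √((δu/u)² + (1·δw/w)²) = √(0.00549 + 0.00387) = 0.0968
Q = 694.0, so δQ = 0.0968 × 694.0 = 67.2.

67.2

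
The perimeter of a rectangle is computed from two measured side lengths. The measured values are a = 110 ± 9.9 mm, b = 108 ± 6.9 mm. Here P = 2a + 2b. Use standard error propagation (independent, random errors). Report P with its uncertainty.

Each term contributes (cᵢ δxᵢ)² to (δP)²:
  (2·δa)² = 392;  (2·δb)² = 190
δP = √(582) = 24.1 mm
P = 436 mm.

436 ± 24.1 mm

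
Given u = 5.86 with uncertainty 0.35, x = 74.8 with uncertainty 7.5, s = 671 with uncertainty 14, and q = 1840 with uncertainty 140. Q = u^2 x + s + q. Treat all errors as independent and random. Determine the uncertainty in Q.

Let p = u^2·x = 2570. δp/p = √((2·δu/u)² + (1·δx/x)²) = √(0.0143 + 0.0101) = 0.156, so δp = 401.
Q = p + s + q: δQ = √(δp² + δs² + δq²) = √(1.6e+05 + 196 + 19600) = 425

425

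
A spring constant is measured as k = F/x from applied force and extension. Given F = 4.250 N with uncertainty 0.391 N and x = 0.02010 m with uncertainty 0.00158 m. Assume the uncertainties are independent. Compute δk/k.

For a monomial k ∝ F, x^-1, fractional errors add in quadrature:
  (1·δF/F)² = (1×0.0920)² = 0.00846;  (-1·δx/x)² = (-1×0.0786)² = 0.00618
δk/k = √(0.0146) = 0.121

0.121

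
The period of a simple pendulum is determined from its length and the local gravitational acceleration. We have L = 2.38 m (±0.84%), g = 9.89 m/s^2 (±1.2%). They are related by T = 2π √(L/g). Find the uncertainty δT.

0.0226 s

Since T is a product/quotient, work with relative uncertainties:
  (½·δL/L)² = (0.5×0.00840)² = 1.76e-05;  (−½·δg/g)² = (-0.5×0.0120)² = 3.6e-05
δT/T = √(5.36e-05) = 0.00732
T = 3.08 s, so δT = 0.00732 × 3.08 = 0.0226 s.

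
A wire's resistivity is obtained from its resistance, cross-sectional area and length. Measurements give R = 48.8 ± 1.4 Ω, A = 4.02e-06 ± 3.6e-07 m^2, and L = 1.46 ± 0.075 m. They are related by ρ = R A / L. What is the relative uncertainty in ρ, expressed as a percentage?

10.7%

Each factor contributes (exponent × relative error)² to (δρ/ρ)²:
  (1·δR/R)² = (1×0.0287)² = 0.000823;  (1·δA/A)² = (1×0.0896)² = 0.00802;  (-1·δL/L)² = (-1×0.0514)² = 0.00264
δρ/ρ = √(0.0115) = 0.107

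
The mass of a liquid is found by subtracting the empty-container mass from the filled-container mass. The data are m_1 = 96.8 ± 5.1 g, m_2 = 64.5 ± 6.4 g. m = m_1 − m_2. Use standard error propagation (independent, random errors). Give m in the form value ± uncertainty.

32.3 ± 8.18 g

For a sum/difference, combine absolute errors in quadrature:
  (δm_1)² = 26.0;  (δm_2)² = 41.0
δm = √(67.0) = 8.18 g
m = 32.3 g.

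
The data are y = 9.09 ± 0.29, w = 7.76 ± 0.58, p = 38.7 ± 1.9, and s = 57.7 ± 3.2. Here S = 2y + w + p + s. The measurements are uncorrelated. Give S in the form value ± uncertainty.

For a sum/difference, combine absolute errors in quadrature:
  (2·δy)² = 0.336;  (δw)² = 0.336;  (δp)² = 3.61;  (δs)² = 10.2
δS = √(14.5) = 3.81
S = 122.

122 ± 3.81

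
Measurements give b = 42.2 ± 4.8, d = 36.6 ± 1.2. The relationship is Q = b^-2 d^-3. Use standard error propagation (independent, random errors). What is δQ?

2.84e-09

Since Q is a product/quotient, work with relative uncertainties:
  (-2·δb/b)² = (-2×0.114)² = 0.0518;  (-3·δd/d)² = (-3×0.0328)² = 0.00967
δQ/Q = √(0.0614) = 0.248
Q = 1.15e-08, so δQ = 0.248 × 1.15e-08 = 2.84e-09.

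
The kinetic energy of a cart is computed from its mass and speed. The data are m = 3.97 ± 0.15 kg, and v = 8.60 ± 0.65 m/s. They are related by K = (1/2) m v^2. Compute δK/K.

0.156

For a monomial K ∝ m, v^2, fractional errors add in quadrature:
  (1·δm/m)² = (1×0.0378)² = 0.00143;  (2·δv/v)² = (2×0.0756)² = 0.0229
δK/K = √(0.0243) = 0.156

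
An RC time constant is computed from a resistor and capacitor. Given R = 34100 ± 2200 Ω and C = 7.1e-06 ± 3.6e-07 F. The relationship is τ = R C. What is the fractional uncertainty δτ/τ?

0.0821

Products/powers → add relative errors in quadrature, weighted by exponent:
  (1·δR/R)² = (1×0.0645)² = 0.00416;  (1·δC/C)² = (1×0.0507)² = 0.00257
δτ/τ = √(0.00673) = 0.0821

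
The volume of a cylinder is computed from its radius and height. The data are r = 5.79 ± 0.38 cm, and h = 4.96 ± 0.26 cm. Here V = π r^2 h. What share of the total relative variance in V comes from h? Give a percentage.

(δV/V)² = (2·δr/r)² + (1·δh/h)²
  r term: (2×0.0656)² = 0.0172
  h term: (1×0.0524)² = 0.00275
Total = 0.0200. Share from h = 0.00275/0.0200 = 0.138.

13.8%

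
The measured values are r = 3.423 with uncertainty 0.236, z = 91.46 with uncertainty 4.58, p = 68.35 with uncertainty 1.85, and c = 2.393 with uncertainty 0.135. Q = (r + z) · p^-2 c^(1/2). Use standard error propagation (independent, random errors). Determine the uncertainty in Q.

Let u = r + z = 94.88. δu = √(δr² + δz²) = √(0.0557 + 21.0) = 4.59, so δu/u = 0.0483.
Q is then a monomial in u, p, c:
δQ/Q = √((δu/u)² + (-2·δp/p)² + (½·δc/c)²) = √(0.00234 + 0.00293 + 0.000796) = 0.0779
Q = 0.03142, so δQ = 0.0779 × 0.03142 = 0.00245.

0.00245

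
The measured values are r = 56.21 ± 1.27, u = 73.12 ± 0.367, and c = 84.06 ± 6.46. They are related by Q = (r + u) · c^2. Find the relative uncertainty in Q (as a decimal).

Let w = r + u = 129.3. δw = √(δr² + δu²) = √(1.61 + 0.135) = 1.32, so δw/w = 0.0102.
Q is then a monomial in w, c:
δQ/Q = √((δw/w)² + (2·δc/c)²) = √(0.000104 + 0.0236) = 0.154

0.154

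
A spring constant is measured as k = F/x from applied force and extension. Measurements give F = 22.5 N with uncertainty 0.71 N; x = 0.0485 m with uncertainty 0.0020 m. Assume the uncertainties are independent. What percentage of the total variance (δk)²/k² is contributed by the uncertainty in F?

36.9%

(δk/k)² = (1·δF/F)² + (-1·δx/x)²
  F term: (1×0.0316)² = 0.000996
  x term: (-1×0.0412)² = 0.00170
Total = 0.00270. Share from F = 0.000996/0.00270 = 0.369.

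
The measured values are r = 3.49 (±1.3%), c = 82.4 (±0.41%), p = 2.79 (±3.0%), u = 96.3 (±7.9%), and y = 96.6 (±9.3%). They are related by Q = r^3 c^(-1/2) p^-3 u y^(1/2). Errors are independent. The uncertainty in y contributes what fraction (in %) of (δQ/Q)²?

(δQ/Q)² = (3·δr/r)² + (−½·δc/c)² + (-3·δp/p)² + (1·δu/u)² + (½·δy/y)²
  r term: (3×0.0130)² = 0.00152
  c term: (-0.5×0.00410)² = 4.2e-06
  p term: (-3×0.0300)² = 0.00810
  u term: (1×0.0790)² = 0.00624
  y term: (0.5×0.0930)² = 0.00216
Total = 0.0180. Share from y = 0.00216/0.0180 = 0.120.

12.0%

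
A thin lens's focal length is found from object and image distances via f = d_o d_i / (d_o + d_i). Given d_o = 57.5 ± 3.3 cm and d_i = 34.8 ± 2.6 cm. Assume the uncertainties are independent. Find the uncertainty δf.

∂f/∂d_o = (d_i/(d_o+d_i))² = 0.142;  ∂f/∂d_i = (d_o/(d_o+d_i))² = 0.388
δf = √((∂f/∂d_o · δd_o)² + (∂f/∂d_i · δd_i)²) = √(0.220 + 1.02) = 1.11 cm

1.11 cm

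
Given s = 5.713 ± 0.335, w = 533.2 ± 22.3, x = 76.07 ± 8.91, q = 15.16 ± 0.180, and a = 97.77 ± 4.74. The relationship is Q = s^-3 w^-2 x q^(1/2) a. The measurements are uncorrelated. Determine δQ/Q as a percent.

23.2%

Since Q is a product/quotient, work with relative uncertainties:
  (-3·δs/s)² = (-3×0.0586)² = 0.0309;  (-2·δw/w)² = (-2×0.0418)² = 0.00700;  (1·δx/x)² = (1×0.117)² = 0.0137;  (½·δq/q)² = (0.5×0.0119)² = 3.52e-05;  (1·δa/a)² = (1×0.0485)² = 0.00235
δQ/Q = √(0.0540) = 0.232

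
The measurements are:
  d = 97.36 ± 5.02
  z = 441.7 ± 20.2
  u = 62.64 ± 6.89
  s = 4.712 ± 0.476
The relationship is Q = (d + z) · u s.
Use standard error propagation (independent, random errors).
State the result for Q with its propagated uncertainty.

Let w = d + z = 539.1. δw = √(δd² + δz²) = √(25.2 + 408) = 20.8, so δw/w = 0.0386.
Q is then a monomial in w, u, s:
δQ/Q = √((δw/w)² + (1·δu/u)² + (1·δs/s)²) = √(0.00149 + 0.0121 + 0.0102) = 0.154
Q = 159100, so δQ = 0.154 × 159100 = 24500.

159100 ± 24500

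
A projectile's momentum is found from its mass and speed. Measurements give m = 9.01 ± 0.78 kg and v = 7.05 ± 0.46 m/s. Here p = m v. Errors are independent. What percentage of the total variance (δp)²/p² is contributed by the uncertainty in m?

63.8%

(δp/p)² = (1·δm/m)² + (1·δv/v)²
  m term: (1×0.0866)² = 0.00749
  v term: (1×0.0652)² = 0.00426
Total = 0.0118. Share from m = 0.00749/0.0118 = 0.638.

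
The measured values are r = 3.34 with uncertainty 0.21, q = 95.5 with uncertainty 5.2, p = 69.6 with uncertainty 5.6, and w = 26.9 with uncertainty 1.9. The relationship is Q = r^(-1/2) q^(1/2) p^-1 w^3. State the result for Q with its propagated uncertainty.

1500 ± 345

Each factor contributes (exponent × relative error)² to (δQ/Q)²:
  (−½·δr/r)² = (-0.5×0.0629)² = 0.000988;  (½·δq/q)² = (0.5×0.0545)² = 0.000741;  (-1·δp/p)² = (-1×0.0805)² = 0.00647;  (3·δw/w)² = (3×0.0706)² = 0.0449
δQ/Q = √(0.0531) = 0.230
Q = 1500, so δQ = 0.230 × 1500 = 345.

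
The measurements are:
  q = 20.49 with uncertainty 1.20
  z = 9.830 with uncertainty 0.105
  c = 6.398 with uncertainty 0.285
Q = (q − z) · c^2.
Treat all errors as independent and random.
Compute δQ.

Let u = q − z = 10.66. δu = √(δq² + δz²) = √(1.44 + 0.0110) = 1.20, so δu/u = 0.113.
Q is then a monomial in u, c:
δQ/Q = √((δu/u)² + (2·δc/c)²) = √(0.0128 + 0.00794) = 0.144
Q = 436.4, so δQ = 0.144 × 436.4 = 62.8.

62.8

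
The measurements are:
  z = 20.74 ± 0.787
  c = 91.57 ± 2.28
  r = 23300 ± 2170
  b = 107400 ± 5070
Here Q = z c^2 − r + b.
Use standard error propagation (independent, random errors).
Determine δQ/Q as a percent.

4.73%

Let p = z·c^2 = 173900. δp/p = √((1·δz/z)² + (2·δc/c)²) = √(0.00144 + 0.00248) = 0.0626, so δp = 10900.
Q = p − r + b: δQ = √(δp² + δr² + δb²) = √(1.19e+08 + 4.71e+06 + 2.57e+07) = 12200
Q = 258000, so δQ/Q = 12200/258000 = 0.0473.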